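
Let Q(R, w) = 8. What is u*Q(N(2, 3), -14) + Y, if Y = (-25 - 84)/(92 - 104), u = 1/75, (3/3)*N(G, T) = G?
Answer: 919/100 ≈ 9.1900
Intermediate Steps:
N(G, T) = G
u = 1/75 ≈ 0.013333
Y = 109/12 (Y = -109/(-12) = -109*(-1/12) = 109/12 ≈ 9.0833)
u*Q(N(2, 3), -14) + Y = (1/75)*8 + 109/12 = 8/75 + 109/12 = 919/100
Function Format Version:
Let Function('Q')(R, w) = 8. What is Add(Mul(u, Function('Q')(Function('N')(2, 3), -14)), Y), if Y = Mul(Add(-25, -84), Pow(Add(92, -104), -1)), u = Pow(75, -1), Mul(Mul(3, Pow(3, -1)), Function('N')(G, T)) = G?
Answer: Rational(919, 100) ≈ 9.1900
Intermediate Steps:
Function('N')(G, T) = G
u = Rational(1, 75) ≈ 0.013333
Y = Rational(109, 12) (Y = Mul(-109, Pow(-12, -1)) = Mul(-109, Rational(-1, 12)) = Rational(109, 12) ≈ 9.0833)
Add(Mul(u, Function('Q')(Function('N')(2, 3), -14)), Y) = Add(Mul(Rational(1, 75), 8), Rational(109, 12)) = Add(Rational(8, 75), Rational(109, 12)) = Rational(919, 100)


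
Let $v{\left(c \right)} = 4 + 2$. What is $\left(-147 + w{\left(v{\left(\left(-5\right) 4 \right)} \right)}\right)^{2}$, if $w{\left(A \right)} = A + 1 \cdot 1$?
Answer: $19600$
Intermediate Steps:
$v{\left(c \right)} = 6$
$w{\left(A \right)} = 1 + A$ ($w{\left(A \right)} = A + 1 = 1 + A$)
$\left(-147 + w{\left(v{\left(\left(-5\right) 4 \right)} \right)}\right)^{2} = \left(-147 + \left(1 + 6\right)\right)^{2} = \left(-147 + 7\right)^{2} = \left(-140\right)^{2} = 19600$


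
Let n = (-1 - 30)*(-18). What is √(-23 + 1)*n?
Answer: 558*I*√22 ≈ 2617.3*I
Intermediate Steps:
n = 558 (n = -31*(-18) = 558)
√(-23 + 1)*n = √(-23 + 1)*558 = √(-22)*558 = (I*√22)*558 = 558*I*√22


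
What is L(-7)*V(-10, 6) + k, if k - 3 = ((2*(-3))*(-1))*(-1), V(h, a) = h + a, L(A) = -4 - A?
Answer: -15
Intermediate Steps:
V(h, a) = a + h
k = -3 (k = 3 + ((2*(-3))*(-1))*(-1) = 3 - 6*(-1)*(-1) = 3 + 6*(-1) = 3 - 6 = -3)
L(-7)*V(-10, 6) + k = (-4 - 1*(-7))*(6 - 10) - 3 = (-4 + 7)*(-4) - 3 = 3*(-4) - 3 = -12 - 3 = -15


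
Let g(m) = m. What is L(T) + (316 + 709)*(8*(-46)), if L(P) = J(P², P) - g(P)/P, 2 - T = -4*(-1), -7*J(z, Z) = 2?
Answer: -2640409/7 ≈ -3.7720e+5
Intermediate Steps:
J(z, Z) = -2/7 (J(z, Z) = -⅐*2 = -2/7)
T = -2 (T = 2 - (-4)*(-1) = 2 - 1*4 = 2 - 4 = -2)
L(P) = -9/7 (L(P) = -2/7 - P/P = -2/7 - 1*1 = -2/7 - 1 = -9/7)
L(T) + (316 + 709)*(8*(-46)) = -9/7 + (316 + 709)*(8*(-46)) = -9/7 + 1025*(-368) = -9/7 - 377200 = -2640409/7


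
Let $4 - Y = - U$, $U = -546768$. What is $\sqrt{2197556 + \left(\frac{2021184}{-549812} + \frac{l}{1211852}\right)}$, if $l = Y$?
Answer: $\frac{\sqrt{3810893100830093109540540307}}{41643173239} \approx 1482.4$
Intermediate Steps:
$Y = -546764$ ($Y = 4 - \left(-1\right) \left(-546768\right) = 4 - 546768 = -546764$)
$l = -546764$
$\sqrt{2197556 + \left(\frac{2021184}{-549812} + \frac{l}{1211852}\right)} = \sqrt{2197556 + \left(\frac{2021184}{-549812} - \frac{546764}{1211852}\right)} = \sqrt{2197556 + \left(2021184 \left(- \frac{1}{549812}\right) - \frac{136691}{302963}\right)} = \sqrt{2197556 - \frac{171874580071}{41643173239}} = \sqrt{\frac{91513033335823813}{41643173239}} = \frac{\sqrt{3810893100830093109540540307}}{41643173239}$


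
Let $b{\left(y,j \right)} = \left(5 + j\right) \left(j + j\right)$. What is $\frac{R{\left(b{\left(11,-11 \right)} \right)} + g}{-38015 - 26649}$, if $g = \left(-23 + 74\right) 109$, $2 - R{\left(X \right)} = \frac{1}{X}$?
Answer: $- \frac{734051}{8535648} \approx -0.085998$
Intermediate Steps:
$b{\left(y,j \right)} = 2 j \left(5 + j\right)$ ($b{\left(y,j \right)} = \left(5 + j\right) 2 j = 2 j \left(5 + j\right)$)
$R{\left(X \right)} = 2 - \frac{1}{X}$
$g = 5559$ ($g = 51 \cdot 109 = 5559$)
$\frac{R{\left(b{\left(11,-11 \right)} \right)} + g}{-38015 - 26649} = \frac{\left(2 - \frac{1}{2 \left(-11\right) \left(5 - 11\right)}\right) + 5559}{-38015 - 26649} = \frac{\left(2 - \frac{1}{2 \left(-11\right) \left(-6\right)}\right) + 5559}{-64664} = \left(\left(2 - \frac{1}{132}\right) + 5559\right) \left(- \frac{1}{64664}\right) = \left(\frac{263}{132} + 5559\right) \left(- \frac{1}{64664}\right) = \frac{734051}{132} \left(- \frac{1}{64664}\right) = - \frac{734051}{8535648}$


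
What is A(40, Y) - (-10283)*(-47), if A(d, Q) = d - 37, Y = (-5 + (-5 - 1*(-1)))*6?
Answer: -483298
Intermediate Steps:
Y = -54 (Y = (-5 + (-5 + 1))*6 = (-5 - 4)*6 = -9*6 = -54)
A(d, Q) = -37 + d
A(40, Y) - (-10283)*(-47) = (-37 + 40) - (-10283)*(-47) = 3 - 1469*329 = 3 - 483301 = -483298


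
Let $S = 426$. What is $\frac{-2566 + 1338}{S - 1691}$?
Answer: $\frac{1228}{1265} \approx 0.97075$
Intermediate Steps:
$\frac{-2566 + 1338}{S - 1691} = \frac{-2566 + 1338}{426 - 1691} = - \frac{1228}{-1265} = \left(-1228\right) \left(- \frac{1}{1265}\right) = \frac{1228}{1265}$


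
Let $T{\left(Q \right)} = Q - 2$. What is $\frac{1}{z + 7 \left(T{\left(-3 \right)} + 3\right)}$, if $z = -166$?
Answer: $- \frac{1}{180} \approx -0.0055556$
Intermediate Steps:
$T{\left(Q \right)} = -2 + Q$ ($T{\left(Q \right)} = Q - 2 = -2 + Q$)
$\frac{1}{z + 7 \left(T{\left(-3 \right)} + 3\right)} = \frac{1}{-166 + 7 \left(\left(-2 - 3\right) + 3\right)} = \frac{1}{-166 + 7 \left(-5 + 3\right)} = \frac{1}{-166 + 7 \left(-2\right)} = \frac{1}{-166 - 14} = \frac{1}{-180} = - \frac{1}{180}$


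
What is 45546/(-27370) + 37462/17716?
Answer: 54610501/121221730 ≈ 0.45050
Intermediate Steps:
45546/(-27370) + 37462/17716 = 45546*(-1/27370) + 37462*(1/17716) = -22773/13685 + 18731/8858 = 54610501/121221730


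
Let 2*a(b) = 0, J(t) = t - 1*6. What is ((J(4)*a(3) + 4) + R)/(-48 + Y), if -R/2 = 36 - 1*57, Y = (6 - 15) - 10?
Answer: -46/67 ≈ -0.68657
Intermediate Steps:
J(t) = -6 + t (J(t) = t - 6 = -6 + t)
a(b) = 0 (a(b) = (1/2)*0 = 0)
Y = -19 (Y = -9 - 10 = -19)
R = 42 (R = -2*(36 - 1*57) = -2*(36 - 57) = -2*(-21) = 42)
((J(4)*a(3) + 4) + R)/(-48 + Y) = (((-6 + 4)*0 + 4) + 42)/(-48 - 19) = ((-2*0 + 4) + 42)/(-67) = ((0 + 4) + 42)*(-1/67) = (4 + 42)*(-1/67) = 46*(-1/67) = -46/67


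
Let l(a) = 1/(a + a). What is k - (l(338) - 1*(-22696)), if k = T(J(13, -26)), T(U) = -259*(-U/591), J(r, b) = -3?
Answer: -3022646993/133172 ≈ -22697.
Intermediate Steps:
T(U) = 259*U/591 (T(U) = -(-259)*U/591 = 259*U/591)
k = -259/197 (k = (259/591)*(-3) = -259/197 ≈ -1.3147)
l(a) = 1/(2*a)
k - (l(338) - 1*(-22696)) = -259/197 - ((½)/338 - 1*(-22696)) = -259/197 - ((½)*(1/338) + 22696) = -259/197 - (1/676 + 22696) = -259/197 - 1*15342497/676 = -259/197 - 15342497/676 = -3022646993/133172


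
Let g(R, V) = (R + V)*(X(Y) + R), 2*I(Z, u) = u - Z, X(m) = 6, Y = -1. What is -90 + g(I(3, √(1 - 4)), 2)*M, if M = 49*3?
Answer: 261/2 + 735*I*√3/2 ≈ 130.5 + 636.53*I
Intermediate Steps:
I(Z, u) = u/2 - Z/2 (I(Z, u) = (u - Z)/2 = u/2 - Z/2)
g(R, V) = (6 + R)*(R + V) (g(R, V) = (R + V)*(6 + R) = (6 + R)*(R + V))
M = 147
-90 + g(I(3, √(1 - 4)), 2)*M = -90 + ((√(1 - 4)/2 - ½*3)² + 6*(√(1 - 4)/2 - ½*3) + 6*2 + (√(1 - 4)/2 - ½*3)*2)*147 = -90 + ((√(-3)/2 - 3/2)² + 6*(√(-3)/2 - 3/2) + 12 + (√(-3)/2 - 3/2)*2)*147 = -90 + (((I*√3)/2 - 3/2)² + 6*((I*√3)/2 - 3/2) + 12 + ((I*√3)/2 - 3/2)*2)*147 = -90 + ((I*√3/2 - 3/2)² + 6*(I*√3/2 - 3/2) + 12 + (I*√3/2 - 3/2)*2)*147 = -90 + ((-3/2 + I*√3/2)² + 6*(-3/2 + I*√3/2) + 12 + (-3/2 + I*√3/2)*2)*147 = -90 + ((-3/2 + I*√3/2)² + (-9 + 3*I*√3) + 12 + (-3 + I*√3))*147 = -90 + ((-3/2 + I*√3/2)² + 4*I*√3)*147 = -90 + (147*(-3/2 + I*√3/2)² + 588*I*√3) = -90 + 147*(-3/2 + I*√3/2)² + 588*I*√3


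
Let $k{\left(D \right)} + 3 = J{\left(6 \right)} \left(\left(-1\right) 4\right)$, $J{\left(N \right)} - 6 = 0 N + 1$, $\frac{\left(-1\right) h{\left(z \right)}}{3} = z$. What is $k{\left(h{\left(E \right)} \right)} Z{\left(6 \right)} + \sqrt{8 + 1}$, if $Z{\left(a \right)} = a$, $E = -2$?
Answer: $-183$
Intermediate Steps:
$h{\left(z \right)} = - 3 z$
$J{\left(N \right)} = 7$ ($J{\left(N \right)} = 6 + \left(0 N + 1\right) = 6 + \left(0 + 1\right) = 6 + 1 = 7$)
$k{\left(D \right)} = -31$ ($k{\left(D \right)} = -3 + 7 \left(\left(-1\right) 4\right) = -3 + 7 \left(-4\right) = -3 - 28 = -31$)
$k{\left(h{\left(E \right)} \right)} Z{\left(6 \right)} + \sqrt{8 + 1} = \left(-31\right) 6 + \sqrt{8 + 1} = -186 + \sqrt{9} = -186 + 3 = -183$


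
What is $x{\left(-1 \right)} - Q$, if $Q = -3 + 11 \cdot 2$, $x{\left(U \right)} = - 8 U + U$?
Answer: $-12$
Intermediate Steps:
$x{\left(U \right)} = - 7 U$
$Q = 19$ ($Q = -3 + 22 = 19$)
$x{\left(-1 \right)} - Q = \left(-7\right) \left(-1\right) - 19 = 7 - 19 = -12$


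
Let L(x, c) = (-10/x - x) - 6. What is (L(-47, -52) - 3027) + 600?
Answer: -112132/47 ≈ -2385.8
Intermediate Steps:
L(x, c) = -6 - x - 10/x (L(x, c) = (-x - 10/x) - 6 = -6 - x - 10/x)
(L(-47, -52) - 3027) + 600 = ((-6 - 1*(-47) - 10/(-47)) - 3027) + 600 = ((-6 + 47 - 10*(-1/47)) - 3027) + 600 = ((-6 + 47 + 10/47) - 3027) + 600 = (1937/47 - 3027) + 600 = -140332/47 + 600 = -112132/47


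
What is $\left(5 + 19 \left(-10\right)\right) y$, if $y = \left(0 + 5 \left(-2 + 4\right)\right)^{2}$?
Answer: $-18500$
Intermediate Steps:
$y = 100$ ($y = \left(0 + 5 \cdot 2\right)^{2} = \left(0 + 10\right)^{2} = 10^{2} = 100$)
$\left(5 + 19 \left(-10\right)\right) y = \left(5 + 19 \left(-10\right)\right) 100 = \left(5 - 190\right) 100 = \left(-185\right) 100 = -18500$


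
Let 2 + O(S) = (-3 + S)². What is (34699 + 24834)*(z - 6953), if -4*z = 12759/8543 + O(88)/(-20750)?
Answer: -293519109982984813/709069000 ≈ -4.1395e+8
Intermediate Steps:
O(S) = -2 + (-3 + S)²
z = -203043161/709069000 (z = -(12759/8543 + (-2 + (-3 + 88)²)/(-20750))/4 = -(12759*(1/8543) + (-2 + 85²)*(-1/20750))/4 = -(12759/8543 + (-2 + 7225)*(-1/20750))/4 = -(12759/8543 + 7223*(-1/20750))/4 = -(12759/8543 - 7223/20750)/4 = -¼*203043161/177267250 = -203043161/709069000 ≈ -0.28635)
(34699 + 24834)*(z - 6953) = (34699 + 24834)*(-203043161/709069000 - 6953) = 59533*(-4930359800161/709069000) = -293519109982984813/709069000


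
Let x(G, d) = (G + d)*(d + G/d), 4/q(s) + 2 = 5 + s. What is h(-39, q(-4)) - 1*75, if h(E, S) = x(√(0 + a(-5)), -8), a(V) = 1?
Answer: -145/8 ≈ -18.125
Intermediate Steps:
q(s) = 4/(3 + s) (q(s) = 4/(-2 + (5 + s)) = 4/(3 + s))
h(E, S) = 455/8 (h(E, S) = √(0 + 1) + (-8)² + √(0 + 1)*(-8) + (√(0 + 1))²/(-8) = √1 + 64 + √1*(-8) + (√1)²*(-⅛) = 1 + 64 + 1*(-8) + 1²*(-⅛) = 1 + 64 - 8 + 1*(-⅛) = 1 + 64 - 8 - ⅛ = 455/8)
h(-39, q(-4)) - 1*75 = 455/8 - 1*75 = 455/8 - 75 = -145/8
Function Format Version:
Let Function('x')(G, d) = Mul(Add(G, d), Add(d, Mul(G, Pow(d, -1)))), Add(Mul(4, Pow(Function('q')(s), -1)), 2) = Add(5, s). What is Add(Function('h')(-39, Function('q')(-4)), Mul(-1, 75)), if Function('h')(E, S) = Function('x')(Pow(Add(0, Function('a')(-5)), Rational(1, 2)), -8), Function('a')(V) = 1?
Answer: Rational(-145, 8) ≈ -18.125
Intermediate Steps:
Function('q')(s) = Mul(4, Pow(Add(3, s), -1)) (Function('q')(s) = Mul(4, Pow(Add(-2, Add(5, s)), -1)) = Mul(4, Pow(Add(3, s), -1)))
Function('h')(E, S) = Rational(455, 8) (Function('h')(E, S) = Add(Pow(Add(0, 1), Rational(1, 2)), Pow(-8, 2), Mul(Pow(Add(0, 1), Rational(1, 2)), -8), Mul(Pow(Pow(Add(0, 1), Rational(1, 2)), 2), Pow(-8, -1))) = Add(Pow(1, Rational(1, 2)), 64, Mul(Pow(1, Rational(1, 2)), -8), Mul(Pow(Pow(1, Rational(1, 2)), 2), Rational(-1, 8))) = Add(1, 64, Mul(1, -8), Mul(Pow(1, 2), Rational(-1, 8))) = Add(1, 64, -8, Mul(1, Rational(-1, 8))) = Add(1, 64, -8, Rational(-1, 8)) = Rational(455, 8))
Add(Function('h')(-39, Function('q')(-4)), Mul(-1, 75)) = Add(Rational(455, 8), Mul(-1, 75)) = Add(Rational(455, 8), -75) = Rational(-145, 8)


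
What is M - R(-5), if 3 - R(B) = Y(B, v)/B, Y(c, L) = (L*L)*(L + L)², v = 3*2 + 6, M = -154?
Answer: -83729/5 ≈ -16746.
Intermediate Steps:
v = 12 (v = 6 + 6 = 12)
Y(c, L) = 4*L⁴ (Y(c, L) = L²*(2*L)² = L²*(4*L²) = 4*L⁴)
R(B) = 3 - 82944/B (R(B) = 3 - 4*12⁴/B = 3 - 4*20736/B = 3 - 82944/B)
M - R(-5) = -154 - (3 - 82944/(-5)) = -154 - (3 - 82944*(-⅕)) = -154 - (3 + 82944/5) = -154 - 1*82959/5 = -154 - 82959/5 = -83729/5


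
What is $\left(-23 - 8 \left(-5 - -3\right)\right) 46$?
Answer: $-322$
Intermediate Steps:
$\left(-23 - 8 \left(-5 - -3\right)\right) 46 = \left(-23 - 8 \left(-5 + 3\right)\right) 46 = \left(-23 - -16\right) 46 = \left(-23 + 16\right) 46 = \left(-7\right) 46 = -322$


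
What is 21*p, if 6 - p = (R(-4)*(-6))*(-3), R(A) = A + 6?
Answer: -630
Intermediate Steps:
R(A) = 6 + A
p = -30 (p = 6 - (6 - 4)*(-6)*(-3) = 6 - 2*(-6)*(-3) = 6 - (-12)*(-3) = 6 - 1*36 = 6 - 36 = -30)
21*p = 21*(-30) = -630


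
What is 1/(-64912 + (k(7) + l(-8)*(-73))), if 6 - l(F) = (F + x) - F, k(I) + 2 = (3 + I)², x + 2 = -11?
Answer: -1/66201 ≈ -1.5106e-5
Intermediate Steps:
x = -13 (x = -2 - 11 = -13)
k(I) = -2 + (3 + I)²
l(F) = 19 (l(F) = 6 - ((F - 13) - F) = 6 - ((-13 + F) - F) = 6 - 1*(-13) = 6 + 13 = 19)
1/(-64912 + (k(7) + l(-8)*(-73))) = 1/(-64912 + ((-2 + (3 + 7)²) + 19*(-73))) = 1/(-64912 + ((-2 + 10²) - 1387)) = 1/(-64912 + ((-2 + 100) - 1387)) = 1/(-64912 + (98 - 1387)) = 1/(-64912 - 1289) = 1/(-66201) = -1/66201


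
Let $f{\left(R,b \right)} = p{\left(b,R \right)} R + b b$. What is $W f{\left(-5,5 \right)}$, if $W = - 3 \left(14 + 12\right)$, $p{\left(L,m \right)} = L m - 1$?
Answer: $-12090$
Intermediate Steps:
$p{\left(L,m \right)} = -1 + L m$
$f{\left(R,b \right)} = b^{2} + R \left(-1 + R b\right)$ ($f{\left(R,b \right)} = \left(-1 + b R\right) R + b b = \left(-1 + R b\right) R + b^{2} = R \left(-1 + R b\right) + b^{2} = b^{2} + R \left(-1 + R b\right)$)
$W = -78$ ($W = \left(-3\right) 26 = -78$)
$W f{\left(-5,5 \right)} = - 78 \left(5^{2} - 5 \left(-1 - 25\right)\right) = - 78 \left(25 - 5 \left(-1 - 25\right)\right) = - 78 \left(25 - -130\right) = - 78 \left(25 + 130\right) = \left(-78\right) 155 = -12090$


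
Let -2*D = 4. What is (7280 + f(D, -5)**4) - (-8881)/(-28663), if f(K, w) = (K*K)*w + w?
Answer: 11405142134/28663 ≈ 3.9790e+5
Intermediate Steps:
D = -2 (D = -1/2*4 = -2)
f(K, w) = w + w*K**2 (f(K, w) = K**2*w + w = w*K**2 + w = w + w*K**2)
(7280 + f(D, -5)**4) - (-8881)/(-28663) = (7280 + (-5*(1 + (-2)**2))**4) - (-8881)/(-28663) = (7280 + (-5*(1 + 4))**4) - (-8881)*(-1)/28663 = (7280 + (-5*5)**4) - 1*8881/28663 = (7280 + (-25)**4) - 8881/28663 = (7280 + 390625) - 8881/28663 = 397905 - 8881/28663 = 11405142134/28663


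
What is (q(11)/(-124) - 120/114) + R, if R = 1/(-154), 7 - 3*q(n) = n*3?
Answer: -134594/136059 ≈ -0.98923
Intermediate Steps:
q(n) = 7/3 - n (q(n) = 7/3 - n*3/3 = 7/3 - n)
R = -1/154 ≈ -0.0064935
(q(11)/(-124) - 120/114) + R = ((7/3 - 1*11)/(-124) - 120/114) - 1/154 = ((7/3 - 11)*(-1/124) - 120*1/114) - 1/154 = (-26/3*(-1/124) - 20/19) - 1/154 = (13/186 - 20/19) - 1/154 = -3473/3534 - 1/154 = -134594/136059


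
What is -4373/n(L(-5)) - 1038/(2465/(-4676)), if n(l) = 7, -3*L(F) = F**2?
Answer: 23196371/17255 ≈ 1344.3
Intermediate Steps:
L(F) = -F**2/3
-4373/n(L(-5)) - 1038/(2465/(-4676)) = -4373/7 - 1038/(2465/(-4676)) = -4373*1/7 - 1038/(2465*(-1/4676)) = -4373/7 - 1038/(-2465/4676) = -4373/7 - 1038*(-4676/2465) = -4373/7 + 4853688/2465 = 23196371/17255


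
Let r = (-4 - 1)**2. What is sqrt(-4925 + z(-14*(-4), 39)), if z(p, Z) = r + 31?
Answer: 3*I*sqrt(541) ≈ 69.778*I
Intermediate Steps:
r = 25 (r = (-5)**2 = 25)
z(p, Z) = 56 (z(p, Z) = 25 + 31 = 56)
sqrt(-4925 + z(-14*(-4), 39)) = sqrt(-4925 + 56) = sqrt(-4869) = 3*I*sqrt(541)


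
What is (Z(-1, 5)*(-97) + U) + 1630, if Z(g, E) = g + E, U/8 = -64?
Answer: 730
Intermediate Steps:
U = -512 (U = 8*(-64) = -512)
Z(g, E) = E + g
(Z(-1, 5)*(-97) + U) + 1630 = ((5 - 1)*(-97) - 512) + 1630 = (4*(-97) - 512) + 1630 = (-388 - 512) + 1630 = -900 + 1630 = 730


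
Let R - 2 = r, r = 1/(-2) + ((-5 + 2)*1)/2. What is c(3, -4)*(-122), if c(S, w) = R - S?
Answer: 366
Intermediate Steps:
r = -2 (r = 1*(-1/2) - 3*1*(1/2) = -1/2 - 3*1/2 = -1/2 - 3/2 = -2)
R = 0 (R = 2 - 2 = 0)
c(S, w) = -S (c(S, w) = 0 - S = -S)
c(3, -4)*(-122) = -1*3*(-122) = -3*(-122) = 366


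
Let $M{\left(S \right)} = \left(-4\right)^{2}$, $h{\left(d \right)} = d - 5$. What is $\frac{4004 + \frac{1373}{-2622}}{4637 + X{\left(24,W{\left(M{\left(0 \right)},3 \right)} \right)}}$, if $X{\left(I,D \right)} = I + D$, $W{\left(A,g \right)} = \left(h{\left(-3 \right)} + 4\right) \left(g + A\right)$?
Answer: $\frac{2099423}{2404374} \approx 0.87317$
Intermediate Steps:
$h{\left(d \right)} = -5 + d$
$M{\left(S \right)} = 16$
$W{\left(A,g \right)} = - 4 A - 4 g$ ($W{\left(A,g \right)} = \left(\left(-5 - 3\right) + 4\right) \left(g + A\right) = \left(-8 + 4\right) \left(A + g\right) = - 4 \left(A + g\right) = - 4 A - 4 g$)
$X{\left(I,D \right)} = D + I$
$\frac{4004 + \frac{1373}{-2622}}{4637 + X{\left(24,W{\left(M{\left(0 \right)},3 \right)} \right)}} = \frac{4004 + \frac{1373}{-2622}}{4637 + \left(\left(\left(-4\right) 16 - 12\right) + 24\right)} = \frac{4004 + 1373 \left(- \frac{1}{2622}\right)}{4637 + \left(\left(-64 - 12\right) + 24\right)} = \frac{4004 - \frac{1373}{2622}}{4637 + \left(-76 + 24\right)} = \frac{10497115}{2622 \left(4637 - 52\right)} = \frac{10497115}{2622 \cdot 4585} = \frac{10497115}{2622} \cdot \frac{1}{4585} = \frac{2099423}{2404374}$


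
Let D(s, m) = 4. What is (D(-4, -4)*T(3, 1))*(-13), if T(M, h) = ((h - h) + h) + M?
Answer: -208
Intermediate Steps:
T(M, h) = M + h (T(M, h) = (0 + h) + M = h + M = M + h)
(D(-4, -4)*T(3, 1))*(-13) = (4*(3 + 1))*(-13) = (4*4)*(-13) = 16*(-13) = -208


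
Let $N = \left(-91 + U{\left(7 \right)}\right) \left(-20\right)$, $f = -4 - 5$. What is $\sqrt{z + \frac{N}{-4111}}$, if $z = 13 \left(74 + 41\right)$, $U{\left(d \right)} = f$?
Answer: $\frac{\sqrt{25257757895}}{4111} \approx 38.659$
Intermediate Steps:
$f = -9$
$U{\left(d \right)} = -9$
$N = 2000$ ($N = \left(-91 - 9\right) \left(-20\right) = \left(-100\right) \left(-20\right) = 2000$)
$z = 1495$ ($z = 13 \cdot 115 = 1495$)
$\sqrt{z + \frac{N}{-4111}} = \sqrt{1495 + \frac{2000}{-4111}} = \sqrt{1495 + 2000 \left(- \frac{1}{4111}\right)} = \sqrt{1495 - \frac{2000}{4111}} = \sqrt{\frac{6143945}{4111}} = \frac{\sqrt{25257757895}}{4111}$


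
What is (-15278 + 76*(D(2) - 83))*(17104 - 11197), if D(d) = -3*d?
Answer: -130202094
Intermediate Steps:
(-15278 + 76*(D(2) - 83))*(17104 - 11197) = (-15278 + 76*(-3*2 - 83))*(17104 - 11197) = (-15278 + 76*(-6 - 83))*5907 = (-15278 + 76*(-89))*5907 = (-15278 - 6764)*5907 = -22042*5907 = -130202094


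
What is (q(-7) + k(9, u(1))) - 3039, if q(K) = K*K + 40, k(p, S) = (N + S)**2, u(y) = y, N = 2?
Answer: -2941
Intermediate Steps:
k(p, S) = (2 + S)**2
q(K) = 40 + K**2 (q(K) = K**2 + 40 = 40 + K**2)
(q(-7) + k(9, u(1))) - 3039 = ((40 + (-7)**2) + (2 + 1)**2) - 3039 = ((40 + 49) + 3**2) - 3039 = (89 + 9) - 3039 = 98 - 3039 = -2941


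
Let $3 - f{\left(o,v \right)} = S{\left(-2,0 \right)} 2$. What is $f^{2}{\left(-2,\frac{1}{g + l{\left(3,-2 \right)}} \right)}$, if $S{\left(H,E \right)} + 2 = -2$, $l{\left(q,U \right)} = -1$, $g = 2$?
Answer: $121$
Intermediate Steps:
$S{\left(H,E \right)} = -4$ ($S{\left(H,E \right)} = -2 - 2 = -4$)
$f{\left(o,v \right)} = 11$ ($f{\left(o,v \right)} = 3 - \left(-4\right) 2 = 3 - -8 = 3 + 8 = 11$)
$f^{2}{\left(-2,\frac{1}{g + l{\left(3,-2 \right)}} \right)} = 11^{2} = 121$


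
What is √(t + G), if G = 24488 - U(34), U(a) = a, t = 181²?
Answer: √57215 ≈ 239.20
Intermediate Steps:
t = 32761
G = 24454 (G = 24488 - 1*34 = 24488 - 34 = 24454)
√(t + G) = √(32761 + 24454) = √57215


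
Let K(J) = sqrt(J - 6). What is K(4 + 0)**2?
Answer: -2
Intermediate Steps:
K(J) = sqrt(-6 + J)
K(4 + 0)**2 = (sqrt(-6 + (4 + 0)))**2 = (sqrt(-6 + 4))**2 = (sqrt(-2))**2 = (I*sqrt(2))**2 = -2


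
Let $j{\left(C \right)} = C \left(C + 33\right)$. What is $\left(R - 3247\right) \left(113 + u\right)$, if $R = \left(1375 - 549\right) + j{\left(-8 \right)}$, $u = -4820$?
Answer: $12337047$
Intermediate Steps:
$j{\left(C \right)} = C \left(33 + C\right)$
$R = 626$ ($R = \left(1375 - 549\right) - 8 \left(33 - 8\right) = 826 - 200 = 626$)
$\left(R - 3247\right) \left(113 + u\right) = \left(626 - 3247\right) \left(113 - 4820\right) = \left(-2621\right) \left(-4707\right) = 12337047$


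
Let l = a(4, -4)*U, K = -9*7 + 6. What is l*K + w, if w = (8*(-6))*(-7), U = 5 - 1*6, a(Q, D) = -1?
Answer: 279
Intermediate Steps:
K = -57 (K = -63 + 6 = -57)
U = -1 (U = 5 - 6 = -1)
l = 1 (l = -1*(-1) = 1)
w = 336 (w = -48*(-7) = 336)
l*K + w = 1*(-57) + 336 = -57 + 336 = 279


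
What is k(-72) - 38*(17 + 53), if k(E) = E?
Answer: -2732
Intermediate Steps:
k(-72) - 38*(17 + 53) = -72 - 38*(17 + 53) = -72 - 38*70 = -72 - 1*2660 = -72 - 2660 = -2732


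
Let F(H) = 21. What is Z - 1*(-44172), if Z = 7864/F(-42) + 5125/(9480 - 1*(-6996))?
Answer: 1712556689/38444 ≈ 44547.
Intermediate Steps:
Z = 14408321/38444 (Z = 7864/21 + 5125/(9480 - 1*(-6996)) = 7864*(1/21) + 5125/(9480 + 6996) = 7864/21 + 5125/16476 = 14408321/38444 ≈ 374.79)
Z - 1*(-44172) = 14408321/38444 - 1*(-44172) = 14408321/38444 + 44172 = 1712556689/38444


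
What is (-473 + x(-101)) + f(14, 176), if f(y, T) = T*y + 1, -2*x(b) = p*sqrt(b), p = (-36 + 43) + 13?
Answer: 1992 - 10*I*sqrt(101) ≈ 1992.0 - 100.5*I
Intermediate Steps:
p = 20 (p = 7 + 13 = 20)
x(b) = -10*sqrt(b)
f(y, T) = 1 + T*y
(-473 + x(-101)) + f(14, 176) = (-473 - 10*I*sqrt(101)) + (1 + 176*14) = (-473 - 10*I*sqrt(101)) + (1 + 2464) = (-473 - 10*I*sqrt(101)) + 2465 = 1992 - 10*I*sqrt(101)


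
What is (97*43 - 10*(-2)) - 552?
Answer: 3639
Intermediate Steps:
(97*43 - 10*(-2)) - 552 = (4171 + 20) - 552 = 4191 - 552 = 3639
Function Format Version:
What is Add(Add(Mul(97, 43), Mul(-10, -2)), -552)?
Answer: 3639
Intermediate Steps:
Add(Add(Mul(97, 43), Mul(-10, -2)), -552) = Add(Add(4171, 20), -552) = Add(4191, -552) = 3639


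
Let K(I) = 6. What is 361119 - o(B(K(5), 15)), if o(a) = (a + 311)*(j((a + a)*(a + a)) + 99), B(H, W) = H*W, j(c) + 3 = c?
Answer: -12669777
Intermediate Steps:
j(c) = -3 + c
o(a) = (96 + 4*a²)*(311 + a) (o(a) = (a + 311)*((-3 + (a + a)*(a + a)) + 99) = (311 + a)*((-3 + (2*a)*(2*a)) + 99) = (311 + a)*((-3 + 4*a²) + 99) = (311 + a)*(96 + 4*a²) = (96 + 4*a²)*(311 + a))
361119 - o(B(K(5), 15)) = 361119 - (29856 + 4*(6*15)³ + 96*(6*15) + 1244*(6*15)²) = 361119 - (29856 + 4*90³ + 96*90 + 1244*90²) = 361119 - (29856 + 4*729000 + 8640 + 1244*8100) = 361119 - (29856 + 2916000 + 8640 + 10076400) = 361119 - 1*13030896 = 361119 - 13030896 = -12669777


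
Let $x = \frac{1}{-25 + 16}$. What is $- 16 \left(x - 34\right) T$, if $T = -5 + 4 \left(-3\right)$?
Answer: $- \frac{83504}{9} \approx -9278.2$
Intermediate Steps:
$T = -17$ ($T = -5 - 12 = -17$)
$x = - \frac{1}{9}$ ($x = \frac{1}{-9} = - \frac{1}{9} \approx -0.11111$)
$- 16 \left(x - 34\right) T = - 16 \left(- \frac{1}{9} - 34\right) \left(-17\right) = \left(-16\right) \left(- \frac{307}{9}\right) \left(-17\right) = \frac{4912}{9} \left(-17\right) = - \frac{83504}{9}$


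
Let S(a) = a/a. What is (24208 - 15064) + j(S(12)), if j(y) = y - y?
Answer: 9144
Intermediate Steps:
S(a) = 1
j(y) = 0
(24208 - 15064) + j(S(12)) = (24208 - 15064) + 0 = 9144 + 0 = 9144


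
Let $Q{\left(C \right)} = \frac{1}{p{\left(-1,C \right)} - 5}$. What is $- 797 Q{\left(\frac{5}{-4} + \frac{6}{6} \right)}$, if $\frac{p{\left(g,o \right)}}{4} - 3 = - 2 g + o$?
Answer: $- \frac{797}{14} \approx -56.929$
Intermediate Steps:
$p{\left(g,o \right)} = 12 - 8 g + 4 o$ ($p{\left(g,o \right)} = 12 + 4 \left(- 2 g + o\right) = 12 + 4 \left(o - 2 g\right) = 12 - \left(- 4 o + 8 g\right) = 12 - 8 g + 4 o$)
$Q{\left(C \right)} = \frac{1}{15 + 4 C}$ ($Q{\left(C \right)} = \frac{1}{\left(12 - -8 + 4 C\right) - 5} = \frac{1}{\left(12 + 8 + 4 C\right) - 5} = \frac{1}{\left(20 + 4 C\right) - 5} = \frac{1}{15 + 4 C}$)
$- 797 Q{\left(\frac{5}{-4} + \frac{6}{6} \right)} = - \frac{797}{15 + 4 \left(\frac{5}{-4} + \frac{6}{6}\right)} = - \frac{797}{15 + 4 \left(5 \left(- \frac{1}{4}\right) + 6 \cdot \frac{1}{6}\right)} = - \frac{797}{15 + 4 \left(- \frac{5}{4} + 1\right)} = - \frac{797}{15 + 4 \left(- \frac{1}{4}\right)} = - \frac{797}{15 - 1} = - \frac{797}{14}$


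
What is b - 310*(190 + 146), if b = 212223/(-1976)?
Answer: -206032383/1976 ≈ -1.0427e+5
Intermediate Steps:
b = -212223/1976 (b = 212223*(-1/1976) = -212223/1976 ≈ -107.40)
b - 310*(190 + 146) = -212223/1976 - 310*(190 + 146) = -212223/1976 - 310*336 = -212223/1976 - 104160 = -206032383/1976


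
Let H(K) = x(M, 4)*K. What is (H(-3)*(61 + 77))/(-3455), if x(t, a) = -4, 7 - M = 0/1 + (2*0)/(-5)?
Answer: -1656/3455 ≈ -0.47931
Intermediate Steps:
M = 7 (M = 7 - (0/1 + (2*0)/(-5)) = 7 - (0*1 + 0*(-1/5)) = 7 - (0 + 0) = 7 - 1*0 = 7 + 0 = 7)
H(K) = -4*K
(H(-3)*(61 + 77))/(-3455) = ((-4*(-3))*(61 + 77))/(-3455) = (12*138)*(-1/3455) = 1656*(-1/3455) = -1656/3455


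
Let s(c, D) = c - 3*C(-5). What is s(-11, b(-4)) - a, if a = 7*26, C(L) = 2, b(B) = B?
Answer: -199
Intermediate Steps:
a = 182
s(c, D) = -6 + c (s(c, D) = c - 3*2 = c - 6 = -6 + c)
s(-11, b(-4)) - a = (-6 - 11) - 1*182 = -17 - 182 = -199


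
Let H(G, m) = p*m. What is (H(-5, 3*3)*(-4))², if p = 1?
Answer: 1296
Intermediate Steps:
H(G, m) = m (H(G, m) = 1*m = m)
(H(-5, 3*3)*(-4))² = ((3*3)*(-4))² = (9*(-4))² = (-36)² = 1296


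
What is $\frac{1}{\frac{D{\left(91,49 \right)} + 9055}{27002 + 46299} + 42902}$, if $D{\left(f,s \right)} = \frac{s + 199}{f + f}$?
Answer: $\frac{6670391}{286173938811} \approx 2.3309 \cdot 10^{-5}$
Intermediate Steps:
$D{\left(f,s \right)} = \frac{199 + s}{2 f}$
$\frac{1}{\frac{D{\left(91,49 \right)} + 9055}{27002 + 46299} + 42902} = \frac{1}{\frac{\frac{199 + 49}{2 \cdot 91} + 9055}{27002 + 46299} + 42902} = \frac{1}{\frac{\frac{1}{2} \cdot \frac{1}{91} \cdot 248 + 9055}{73301} + 42902} = \frac{1}{\left(\frac{124}{91} + 9055\right) \frac{1}{73301} + 42902} = \frac{1}{\frac{824129}{91} \cdot \frac{1}{73301} + 42902} = \frac{1}{\frac{824129}{6670391} + 42902} = \frac{1}{\frac{286173938811}{6670391}} = \frac{6670391}{286173938811}$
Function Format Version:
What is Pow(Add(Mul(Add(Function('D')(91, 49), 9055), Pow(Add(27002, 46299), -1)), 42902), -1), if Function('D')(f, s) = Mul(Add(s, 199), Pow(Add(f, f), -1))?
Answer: Rational(6670391, 286173938811) ≈ 2.3309e-5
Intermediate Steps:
Function('D')(f, s) = Mul(Rational(1, 2), Pow(f, -1), Add(199, s)) (Function('D')(f, s) = Mul(Add(199, s), Pow(Mul(2, f), -1)) = Mul(Add(199, s), Mul(Rational(1, 2), Pow(f, -1))) = Mul(Rational(1, 2), Pow(f, -1), Add(199, s)))
Pow(Add(Mul(Add(Function('D')(91, 49), 9055), Pow(Add(27002, 46299), -1)), 42902), -1) = Pow(Add(Mul(Add(Mul(Rational(1, 2), Pow(91, -1), Add(199, 49)), 9055), Pow(Add(27002, 46299), -1)), 42902), -1) = Pow(Add(Mul(Add(Mul(Rational(1, 2), Rational(1, 91), 248), 9055), Pow(73301, -1)), 42902), -1) = Pow(Add(Mul(Add(Rational(124, 91), 9055), Rational(1, 73301)), 42902), -1) = Pow(Add(Mul(Rational(824129, 91), Rational(1, 73301)), 42902), -1) = Pow(Add(Rational(824129, 6670391), 42902), -1) = Pow(Rational(286173938811, 6670391), -1) = Rational(6670391, 286173938811)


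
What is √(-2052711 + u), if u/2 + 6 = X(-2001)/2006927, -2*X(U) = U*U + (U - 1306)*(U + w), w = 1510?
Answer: I*√8267878639826395993/2006927 ≈ 1432.7*I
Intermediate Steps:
X(U) = -U²/2 - (-1306 + U)*(1510 + U)/2 (X(U) = -(U*U + (U - 1306)*(U + 1510))/2 = -(U² + (-1306 + U)*(1510 + U))/2 = -U²/2 - (-1306 + U)*(1510 + U)/2)
u = -29710862/2006927 (u = -12 + 2*((986030 - 1*(-2001)² - 102*(-2001))/2006927) = -12 + 2*((986030 - 1*4004001 + 204102)*(1/2006927)) = -12 + 2*((986030 - 4004001 + 204102)*(1/2006927)) = -12 + 2*(-2813869*1/2006927) = -12 + 2*(-2813869/2006927) = -12 - 5627738/2006927 = -29710862/2006927 ≈ -14.804)
√(-2052711 + u) = √(-2052711 - 29710862/2006927) = √(-4119670839959/2006927) = I*√8267878639826395993/2006927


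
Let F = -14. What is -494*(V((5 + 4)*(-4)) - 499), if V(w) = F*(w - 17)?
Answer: -120042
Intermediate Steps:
V(w) = 238 - 14*w (V(w) = -14*(w - 17) = -14*(-17 + w) = 238 - 14*w)
-494*(V((5 + 4)*(-4)) - 499) = -494*((238 - 14*(5 + 4)*(-4)) - 499) = -494*((238 - 126*(-4)) - 499) = -494*((238 - 14*(-36)) - 499) = -494*((238 + 504) - 499) = -494*(742 - 499) = -494*243 = -120042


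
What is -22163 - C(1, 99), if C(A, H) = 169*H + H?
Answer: -38993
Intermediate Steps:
C(A, H) = 170*H
-22163 - C(1, 99) = -22163 - 170*99 = -22163 - 1*16830 = -22163 - 16830 = -38993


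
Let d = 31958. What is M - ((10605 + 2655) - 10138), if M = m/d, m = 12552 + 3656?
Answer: -49878334/15979 ≈ -3121.5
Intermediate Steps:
m = 16208
M = 8104/15979 (M = 16208/31958 = 16208*(1/31958) = 8104/15979 ≈ 0.50717)
M - ((10605 + 2655) - 10138) = 8104/15979 - ((10605 + 2655) - 10138) = 8104/15979 - (13260 - 10138) = 8104/15979 - 1*3122 = 8104/15979 - 3122 = -49878334/15979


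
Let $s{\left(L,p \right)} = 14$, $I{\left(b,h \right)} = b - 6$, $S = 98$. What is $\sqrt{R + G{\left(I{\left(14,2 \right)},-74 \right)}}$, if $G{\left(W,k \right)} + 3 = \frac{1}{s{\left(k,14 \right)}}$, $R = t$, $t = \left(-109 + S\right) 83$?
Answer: $\frac{i \sqrt{179522}}{14} \approx 30.264 i$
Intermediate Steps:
$t = -913$ ($t = \left(-109 + 98\right) 83 = \left(-11\right) 83 = -913$)
$R = -913$
$I{\left(b,h \right)} = -6 + b$
$G{\left(W,k \right)} = - \frac{41}{14}$ ($G{\left(W,k \right)} = -3 + \frac{1}{14} = - \frac{41}{14}$)
$\sqrt{R + G{\left(I{\left(14,2 \right)},-74 \right)}} = \sqrt{-913 - \frac{41}{14}} = \sqrt{- \frac{12823}{14}} = \frac{i \sqrt{179522}}{14}$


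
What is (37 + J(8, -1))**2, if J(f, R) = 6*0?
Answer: 1369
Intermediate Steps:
J(f, R) = 0
(37 + J(8, -1))**2 = (37 + 0)**2 = 37**2 = 1369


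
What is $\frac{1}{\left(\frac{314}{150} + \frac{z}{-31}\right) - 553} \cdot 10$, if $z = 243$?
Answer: $- \frac{23250}{1299083} \approx -0.017897$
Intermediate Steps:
$\frac{1}{\left(\frac{314}{150} + \frac{z}{-31}\right) - 553} \cdot 10 = \frac{1}{\left(\frac{314}{150} + \frac{243}{-31}\right) - 553} \cdot 10 = \frac{1}{\left(314 \cdot \frac{1}{150} + 243 \left(- \frac{1}{31}\right)\right) - 553} \cdot 10 = \frac{1}{\left(\frac{157}{75} - \frac{243}{31}\right) - 553} \cdot 10 = \frac{1}{- \frac{13358}{2325} - 553} \cdot 10 = \frac{1}{- \frac{1299083}{2325}} \cdot 10 = \left(- \frac{2325}{1299083}\right) 10 = - \frac{23250}{1299083}$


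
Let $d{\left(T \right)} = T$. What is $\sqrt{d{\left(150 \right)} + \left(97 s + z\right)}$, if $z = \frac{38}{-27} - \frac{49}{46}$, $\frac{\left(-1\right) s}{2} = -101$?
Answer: $\frac{\sqrt{3383618826}}{414} \approx 140.5$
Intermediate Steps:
$s = 202$ ($s = \left(-2\right) \left(-101\right) = 202$)
$z = - \frac{3071}{1242}$ ($z = 38 \left(- \frac{1}{27}\right) - \frac{49}{46} = - \frac{38}{27} - \frac{49}{46} = - \frac{3071}{1242} \approx -2.4726$)
$\sqrt{d{\left(150 \right)} + \left(97 s + z\right)} = \sqrt{150 + \left(97 \cdot 202 - \frac{3071}{1242}\right)} = \sqrt{150 + \left(19594 - \frac{3071}{1242}\right)} = \sqrt{150 + \frac{24332677}{1242}} = \sqrt{\frac{24518977}{1242}} = \frac{\sqrt{3383618826}}{414}$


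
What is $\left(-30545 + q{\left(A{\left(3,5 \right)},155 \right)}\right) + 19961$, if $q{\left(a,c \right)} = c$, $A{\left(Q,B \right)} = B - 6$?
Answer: $-10429$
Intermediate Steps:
$A{\left(Q,B \right)} = -6 + B$ ($A{\left(Q,B \right)} = B - 6 = -6 + B$)
$\left(-30545 + q{\left(A{\left(3,5 \right)},155 \right)}\right) + 19961 = \left(-30545 + 155\right) + 19961 = -30390 + 19961 = -10429$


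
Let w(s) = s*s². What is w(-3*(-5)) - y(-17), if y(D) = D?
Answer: 3392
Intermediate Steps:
w(s) = s³
w(-3*(-5)) - y(-17) = (-3*(-5))³ - 1*(-17) = 15³ + 17 = 3375 + 17 = 3392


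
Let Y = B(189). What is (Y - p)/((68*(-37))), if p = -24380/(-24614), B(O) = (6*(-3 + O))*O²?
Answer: -245307031531/15482206 ≈ -15844.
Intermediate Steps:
B(O) = O²*(-18 + 6*O) (B(O) = (-18 + 6*O)*O² = O²*(-18 + 6*O))
p = 12190/12307 (p = -24380*(-1/24614) = 12190/12307 ≈ 0.99049)
Y = 39864636 (Y = 6*189²*(-3 + 189) = 6*35721*186 = 39864636)
(Y - p)/((68*(-37))) = (39864636 - 1*12190/12307)/((68*(-37))) = (39864636 - 12190/12307)/(-2516) = (490614063062/12307)*(-1/2516) = -245307031531/15482206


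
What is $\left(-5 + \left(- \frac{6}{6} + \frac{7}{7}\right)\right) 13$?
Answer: $-65$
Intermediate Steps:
$\left(-5 + \left(- \frac{6}{6} + \frac{7}{7}\right)\right) 13 = \left(-5 + \left(\left(-6\right) \frac{1}{6} + 7 \cdot \frac{1}{7}\right)\right) 13 = \left(-5 + \left(-1 + 1\right)\right) 13 = \left(-5 + 0\right) 13 = \left(-5\right) 13 = -65$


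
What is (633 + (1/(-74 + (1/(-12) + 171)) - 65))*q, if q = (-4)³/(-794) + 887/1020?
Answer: 63545867071/117736305 ≈ 539.73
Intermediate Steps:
q = 384779/404940 (q = -64*(-1/794) + 887*(1/1020) = 32/397 + 887/1020 = 384779/404940 ≈ 0.95021)
(633 + (1/(-74 + (1/(-12) + 171)) - 65))*q = (633 + (1/(-74 + (1/(-12) + 171)) - 65))*(384779/404940) = (633 + (1/(-74 + (-1/12 + 171)) - 65))*(384779/404940) = (633 + (1/(-74 + 2051/12) - 65))*(384779/404940) = (633 + (1/(1163/12) - 65))*(384779/404940) = (633 + (12/1163 - 65))*(384779/404940) = (633 - 75583/1163)*(384779/404940) = (660596/1163)*(384779/404940) = 63545867071/117736305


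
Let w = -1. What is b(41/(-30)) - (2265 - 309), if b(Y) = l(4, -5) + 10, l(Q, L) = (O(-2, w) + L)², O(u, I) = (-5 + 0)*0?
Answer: -1921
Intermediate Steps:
O(u, I) = 0 (O(u, I) = -5*0 = 0)
l(Q, L) = L² (l(Q, L) = (0 + L)² = L²)
b(Y) = 35 (b(Y) = (-5)² + 10 = 25 + 10 = 35)
b(41/(-30)) - (2265 - 309) = 35 - (2265 - 309) = 35 - 1*1956 = 35 - 1956 = -1921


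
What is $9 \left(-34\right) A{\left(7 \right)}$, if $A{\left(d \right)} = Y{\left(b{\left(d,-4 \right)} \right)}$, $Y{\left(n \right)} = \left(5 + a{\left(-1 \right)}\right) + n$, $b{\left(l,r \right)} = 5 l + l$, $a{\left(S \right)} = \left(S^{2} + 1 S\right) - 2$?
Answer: $-13770$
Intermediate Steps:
$a{\left(S \right)} = -2 + S + S^{2}$ ($a{\left(S \right)} = \left(S^{2} + S\right) - 2 = \left(S + S^{2}\right) - 2 = -2 + S + S^{2}$)
$b{\left(l,r \right)} = 6 l$
$Y{\left(n \right)} = 3 + n$ ($Y{\left(n \right)} = \left(5 - \left(3 - 1\right)\right) + n = \left(5 - 2\right) + n = 3 + n$)
$A{\left(d \right)} = 3 + 6 d$
$9 \left(-34\right) A{\left(7 \right)} = 9 \left(-34\right) \left(3 + 6 \cdot 7\right) = - 306 \left(3 + 42\right) = \left(-306\right) 45 = -13770$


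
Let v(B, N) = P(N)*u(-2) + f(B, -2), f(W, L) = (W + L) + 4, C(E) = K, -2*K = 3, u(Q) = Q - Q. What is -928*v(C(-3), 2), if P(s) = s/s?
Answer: -464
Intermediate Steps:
u(Q) = 0
K = -3/2 (K = -½*3 = -3/2 ≈ -1.5000)
P(s) = 1
C(E) = -3/2
f(W, L) = 4 + L + W (f(W, L) = (L + W) + 4 = 4 + L + W)
v(B, N) = 2 + B (v(B, N) = 1*0 + (4 - 2 + B) = 0 + (2 + B) = 2 + B)
-928*v(C(-3), 2) = -928*(2 - 3/2) = -928*½ = -464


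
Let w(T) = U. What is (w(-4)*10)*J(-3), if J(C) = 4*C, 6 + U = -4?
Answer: 1200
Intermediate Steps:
U = -10 (U = -6 - 4 = -10)
w(T) = -10
(w(-4)*10)*J(-3) = (-10*10)*(4*(-3)) = -100*(-12) = 1200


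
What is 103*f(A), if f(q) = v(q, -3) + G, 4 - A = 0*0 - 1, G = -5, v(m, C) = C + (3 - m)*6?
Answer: -2060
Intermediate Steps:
v(m, C) = 18 + C - 6*m (v(m, C) = C + (18 - 6*m) = 18 + C - 6*m)
A = 5 (A = 4 - (0*0 - 1) = 4 - (0 - 1) = 4 - 1*(-1) = 4 + 1 = 5)
f(q) = 10 - 6*q (f(q) = (18 - 3 - 6*q) - 5 = (15 - 6*q) - 5 = 10 - 6*q)
103*f(A) = 103*(10 - 6*5) = 103*(10 - 30) = 103*(-20) = -2060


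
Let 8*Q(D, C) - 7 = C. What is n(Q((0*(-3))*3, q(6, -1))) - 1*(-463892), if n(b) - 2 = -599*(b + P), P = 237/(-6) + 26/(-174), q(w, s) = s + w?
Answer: 42346859/87 ≈ 4.8675e+5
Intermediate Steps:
P = -6899/174 (P = 237*(-1/6) + 26*(-1/174) = -79/2 - 13/87 = -6899/174 ≈ -39.649)
Q(D, C) = 7/8 + C/8
n(b) = 4132849/174 - 599*b (n(b) = 2 - 599*(b - 6899/174) = 2 - 599*(-6899/174 + b) = 2 + (4132501/174 - 599*b) = 4132849/174 - 599*b)
n(Q((0*(-3))*3, q(6, -1))) - 1*(-463892) = (4132849/174 - 599*(7/8 + (-1 + 6)/8)) - 1*(-463892) = (4132849/174 - 599*(7/8 + (1/8)*5)) + 463892 = (4132849/174 - 599*(7/8 + 5/8)) + 463892 = (4132849/174 - 599*3/2) + 463892 = (4132849/174 - 1797/2) + 463892 = 1988255/87 + 463892 = 42346859/87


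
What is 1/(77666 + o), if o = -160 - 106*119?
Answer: 1/64892 ≈ 1.5410e-5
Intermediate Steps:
o = -12774 (o = -160 - 12614 = -12774)
1/(77666 + o) = 1/(77666 - 12774) = 1/64892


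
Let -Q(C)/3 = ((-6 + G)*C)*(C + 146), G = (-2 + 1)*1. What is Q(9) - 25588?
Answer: 3707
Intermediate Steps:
G = -1 (G = -1*1 = -1)
Q(C) = 21*C*(146 + C) (Q(C) = -3*(-6 - 1)*C*(C + 146) = -3*(-7*C)*(146 + C) = -(-21)*C*(146 + C) = 21*C*(146 + C))
Q(9) - 25588 = 21*9*(146 + 9) - 25588 = 21*9*155 - 25588 = 29295 - 25588 = 3707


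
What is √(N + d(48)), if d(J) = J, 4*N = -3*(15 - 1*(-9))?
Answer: √30 ≈ 5.4772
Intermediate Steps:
N = -18 (N = (-3*(15 - 1*(-9)))/4 = (-3*(15 + 9))/4 = (-3*24)/4 = (¼)*(-72) = -18)
√(N + d(48)) = √(-18 + 48) = √30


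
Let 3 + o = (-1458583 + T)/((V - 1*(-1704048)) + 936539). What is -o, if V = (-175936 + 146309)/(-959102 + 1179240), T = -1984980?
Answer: 2501939605831/581293511379 ≈ 4.3041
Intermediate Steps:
V = -29627/220138 ≈ -0.13458
o = -2501939605831/581293511379 (o = -3 + (-1458583 - 1984980)/((-29627/220138 - 1*(-1704048)) + 936539) = -3 - 3443563/((-29627/220138 + 1704048) + 936539) = -3 - 3443563/(375125688997/220138 + 936539) = -3 - 3443563/581293511379/220138 = -3 - 3443563*220138/581293511379 = -3 - 758059071694/581293511379 = -2501939605831/581293511379 ≈ -4.3041)
-o = -1*(-2501939605831/581293511379) = 2501939605831/581293511379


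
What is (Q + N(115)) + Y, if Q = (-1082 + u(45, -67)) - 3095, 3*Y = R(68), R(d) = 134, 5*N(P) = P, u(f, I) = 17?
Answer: -12277/3 ≈ -4092.3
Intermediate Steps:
N(P) = P/5
Y = 134/3 (Y = (1/3)*134 = 134/3 ≈ 44.667)
Q = -4160 (Q = (-1082 + 17) - 3095 = -1065 - 3095 = -4160)
(Q + N(115)) + Y = (-4160 + (1/5)*115) + 134/3 = (-4160 + 23) + 134/3 = -4137 + 134/3 = -12277/3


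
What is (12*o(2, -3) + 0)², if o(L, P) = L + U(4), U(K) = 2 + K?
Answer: 9216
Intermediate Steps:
o(L, P) = 6 + L (o(L, P) = L + (2 + 4) = L + 6 = 6 + L)
(12*o(2, -3) + 0)² = (12*(6 + 2) + 0)² = (12*8 + 0)² = (96 + 0)² = 96² = 9216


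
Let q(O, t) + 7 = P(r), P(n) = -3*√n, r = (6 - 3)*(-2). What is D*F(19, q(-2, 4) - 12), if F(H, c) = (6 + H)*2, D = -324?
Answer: -16200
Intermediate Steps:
r = -6 (r = 3*(-2) = -6)
q(O, t) = -7 - 3*I*√6
F(H, c) = 12 + 2*H
D*F(19, q(-2, 4) - 12) = -324*(12 + 2*19) = -324*(12 + 38) = -324*50 = -16200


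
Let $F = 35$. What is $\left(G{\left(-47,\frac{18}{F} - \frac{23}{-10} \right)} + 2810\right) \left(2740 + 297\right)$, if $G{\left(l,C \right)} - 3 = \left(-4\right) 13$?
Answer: $8385157$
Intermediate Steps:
$G{\left(l,C \right)} = -49$ ($G{\left(l,C \right)} = 3 - 52 = -49$)
$\left(G{\left(-47,\frac{18}{F} - \frac{23}{-10} \right)} + 2810\right) \left(2740 + 297\right) = \left(-49 + 2810\right) \left(2740 + 297\right) = 2761 \cdot 3037 = 8385157$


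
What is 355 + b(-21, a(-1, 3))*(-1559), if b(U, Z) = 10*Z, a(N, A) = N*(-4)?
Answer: -62005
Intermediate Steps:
a(N, A) = -4*N
355 + b(-21, a(-1, 3))*(-1559) = 355 + (10*(-4*(-1)))*(-1559) = 355 + (10*4)*(-1559) = 355 + 40*(-1559) = 355 - 62360 = -62005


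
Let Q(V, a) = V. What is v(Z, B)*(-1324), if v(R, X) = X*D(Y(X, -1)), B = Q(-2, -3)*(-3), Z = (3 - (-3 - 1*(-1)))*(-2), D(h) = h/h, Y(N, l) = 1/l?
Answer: -7944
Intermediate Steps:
D(h) = 1
Z = -10 (Z = (3 - (-3 + 1))*(-2) = (3 - 1*(-2))*(-2) = (3 + 2)*(-2) = 5*(-2) = -10)
B = 6 (B = -2*(-3) = 6)
v(R, X) = X (v(R, X) = X*1 = X)
v(Z, B)*(-1324) = 6*(-1324) = -7944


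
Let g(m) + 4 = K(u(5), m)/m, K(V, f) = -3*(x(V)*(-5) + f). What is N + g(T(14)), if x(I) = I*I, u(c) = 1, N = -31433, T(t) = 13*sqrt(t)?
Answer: -31440 + 15*sqrt(14)/182 ≈ -31440.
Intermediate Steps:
x(I) = I**2
K(V, f) = -3*f + 15*V**2 (K(V, f) = -3*(V**2*(-5) + f) = -3*(-5*V**2 + f) = -3*(f - 5*V**2) = -3*f + 15*V**2)
g(m) = -4 + (15 - 3*m)/m (g(m) = -4 + (-3*m + 15*1**2)/m = -4 + (-3*m + 15*1)/m = -4 + (-3*m + 15)/m = -4 + (15 - 3*m)/m)
N + g(T(14)) = -31433 + (-7 + 15/((13*sqrt(14)))) = -31433 + (-7 + 15*(sqrt(14)/182)) = -31433 + (-7 + 15*sqrt(14)/182) = -31440 + 15*sqrt(14)/182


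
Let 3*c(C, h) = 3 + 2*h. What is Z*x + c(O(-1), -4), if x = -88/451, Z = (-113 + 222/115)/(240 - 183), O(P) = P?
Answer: -115247/89585 ≈ -1.2865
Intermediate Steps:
Z = -12773/6555 (Z = (-113 + 222*(1/115))/57 = (-113 + 222/115)*(1/57) = -12773/115*1/57 = -12773/6555 ≈ -1.9486)
x = -8/41 (x = -88*1/451 = -8/41 ≈ -0.19512)
c(C, h) = 1 + 2*h/3 (c(C, h) = (3 + 2*h)/3 = 1 + 2*h/3)
Z*x + c(O(-1), -4) = -12773/6555*(-8/41) + (1 + (⅔)*(-4)) = 102184/268755 + (1 - 8/3) = 102184/268755 - 5/3 = -115247/89585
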